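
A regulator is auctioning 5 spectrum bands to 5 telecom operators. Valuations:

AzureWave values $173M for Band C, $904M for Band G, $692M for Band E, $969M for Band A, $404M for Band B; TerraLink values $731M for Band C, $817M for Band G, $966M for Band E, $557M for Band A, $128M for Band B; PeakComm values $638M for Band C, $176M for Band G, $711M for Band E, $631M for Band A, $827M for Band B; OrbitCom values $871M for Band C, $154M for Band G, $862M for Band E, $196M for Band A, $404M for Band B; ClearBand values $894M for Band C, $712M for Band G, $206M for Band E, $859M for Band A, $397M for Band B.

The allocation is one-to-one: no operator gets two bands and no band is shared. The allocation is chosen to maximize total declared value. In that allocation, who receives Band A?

Optimal: AzureWave→Band G ($904M), TerraLink→Band E ($966M), PeakComm→Band B ($827M), OrbitCom→Band C ($871M), ClearBand→Band A ($859M) — total 904+966+827+871+859 = $4427M.
Next-best assignment: AzureWave→Band A, TerraLink→Band G, PeakComm→Band B, OrbitCom→Band E, ClearBand→Band C = $4369M.
ClearBand's own top band is Band C ($894M), but forcing ClearBand→Band C and reassigning the rest optimally gives only $4369M — worse by 58.

ClearBand receives Band A.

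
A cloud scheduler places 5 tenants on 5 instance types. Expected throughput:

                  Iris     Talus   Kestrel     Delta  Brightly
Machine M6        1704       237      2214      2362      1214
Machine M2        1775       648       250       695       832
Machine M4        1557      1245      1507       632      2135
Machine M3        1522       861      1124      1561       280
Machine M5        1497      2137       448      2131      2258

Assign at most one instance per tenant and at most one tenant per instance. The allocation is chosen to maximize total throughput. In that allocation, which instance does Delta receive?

Delta receives Machine M3.

This is the linear assignment problem.
Optimal: Iris→Machine M2 (1775 ops/s), Talus→Machine M5 (2137 ops/s), Kestrel→Machine M6 (2214 ops/s), Delta→Machine M3 (1561 ops/s), Brightly→Machine M4 (2135 ops/s) — total 1775+2137+2214+1561+2135 = 9822 ops/s.
Max-entry greedy (repeatedly take the single best remaining cell) gives 8763 ops/s, worse by 1059.
Next-best assignment: Iris→Machine M2, Talus→Machine M5, Kestrel→Machine M3, Delta→Machine M6, Brightly→Machine M4 = 9533 ops/s.
Swapping Brightly↔Delta (Brightly→Machine M3 280 ops/s, Delta→Machine M4 632 ops/s) loses 2784.
Every other assignment is strictly worse.
Delta's own top instance is Machine M6 (2362 ops/s), but forcing Delta→Machine M6 and reassigning the rest optimally gives only 9533 ops/s — worse by 289.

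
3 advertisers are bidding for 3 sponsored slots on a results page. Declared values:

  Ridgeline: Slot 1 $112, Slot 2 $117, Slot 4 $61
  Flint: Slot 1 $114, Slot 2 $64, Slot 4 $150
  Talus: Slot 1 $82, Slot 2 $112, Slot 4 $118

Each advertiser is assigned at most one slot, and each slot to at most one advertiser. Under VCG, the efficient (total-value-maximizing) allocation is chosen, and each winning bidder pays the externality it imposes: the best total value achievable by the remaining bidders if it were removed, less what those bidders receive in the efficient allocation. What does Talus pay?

Talus pays $5.

Efficient allocation: Ridgeline→Slot 1 ($112), Flint→Slot 4 ($150), Talus→Slot 2 ($112); total welfare W = $374.
Talus receives Slot 2 at value $112, so the others get W − 112 = $262.
Without Talus: best allocation of the remaining 2 bidders over all 3 slots is Ridgeline→Slot 2 ($117), Flint→Slot 4 ($150), total $267.
VCG payment = (others' best without Talus) − (others' welfare with Talus) = 267 − 262 = $5.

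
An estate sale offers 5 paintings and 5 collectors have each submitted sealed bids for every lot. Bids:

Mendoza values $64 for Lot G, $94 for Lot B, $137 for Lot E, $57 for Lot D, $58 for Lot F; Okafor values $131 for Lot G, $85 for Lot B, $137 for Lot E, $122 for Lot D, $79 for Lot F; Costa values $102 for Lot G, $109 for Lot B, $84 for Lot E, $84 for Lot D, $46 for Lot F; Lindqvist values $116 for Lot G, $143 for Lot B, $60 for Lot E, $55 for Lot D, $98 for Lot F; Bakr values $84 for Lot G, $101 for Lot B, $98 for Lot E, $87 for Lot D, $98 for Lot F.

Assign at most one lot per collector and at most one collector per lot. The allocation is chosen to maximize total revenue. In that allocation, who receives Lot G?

Costa receives Lot G.

Optimal: Mendoza→Lot E ($137), Okafor→Lot D ($122), Costa→Lot G ($102), Lindqvist→Lot B ($143), Bakr→Lot F ($98) — total 137+122+102+143+98 = $602.
Max-entry greedy (repeatedly take the single best remaining cell) gives $593, worse by 9.
Next-best assignment: Mendoza→Lot E, Okafor→Lot G, Costa→Lot D, Lindqvist→Lot B, Bakr→Lot F = $593.
No other one-to-one assignment exceeds $602.
Costa's own top lot is Lot B ($109), but forcing Costa→Lot B and reassigning the rest optimally gives only $582 — worse by 20.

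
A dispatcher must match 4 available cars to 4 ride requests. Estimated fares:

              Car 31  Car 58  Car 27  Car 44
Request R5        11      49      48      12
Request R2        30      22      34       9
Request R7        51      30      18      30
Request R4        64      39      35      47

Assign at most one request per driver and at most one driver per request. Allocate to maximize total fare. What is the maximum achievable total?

Maximum total: $181

Optimal: Car 31→Request R7 ($51), Car 58→Request R5 ($49), Car 27→Request R2 ($34), Car 44→Request R4 ($47) — total 51+49+34+47 = $181.
Row-greedy (each driver in turn takes its best remaining request) gives $177, worse by 4.
Next-best assignment: Car 31→Request R4, Car 58→Request R5, Car 27→Request R2, Car 44→Request R7 = $177.
Swapping Car 58↔Car 27 (Car 58→Request R2 $22, Car 27→Request R5 $48) loses 13.
No other one-to-one assignment exceeds $181.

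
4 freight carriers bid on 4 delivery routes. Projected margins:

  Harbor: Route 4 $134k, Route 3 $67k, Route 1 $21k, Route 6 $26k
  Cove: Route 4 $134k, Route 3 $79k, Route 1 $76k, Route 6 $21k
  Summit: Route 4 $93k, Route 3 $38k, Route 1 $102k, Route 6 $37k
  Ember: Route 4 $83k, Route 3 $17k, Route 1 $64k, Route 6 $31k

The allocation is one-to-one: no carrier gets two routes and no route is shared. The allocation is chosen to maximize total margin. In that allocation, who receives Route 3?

Cove receives Route 3.

This is the linear assignment problem.
Optimal: Harbor→Route 4 ($134k), Cove→Route 3 ($79k), Summit→Route 1 ($102k), Ember→Route 6 ($31k) — total 134+79+102+31 = $346k.
Next-best assignment: Harbor→Route 3, Cove→Route 4, Summit→Route 1, Ember→Route 6 = $334k.
Cove's own top route is Route 4 ($134k), but forcing Cove→Route 4 and reassigning the rest optimally gives only $334k — worse by 12.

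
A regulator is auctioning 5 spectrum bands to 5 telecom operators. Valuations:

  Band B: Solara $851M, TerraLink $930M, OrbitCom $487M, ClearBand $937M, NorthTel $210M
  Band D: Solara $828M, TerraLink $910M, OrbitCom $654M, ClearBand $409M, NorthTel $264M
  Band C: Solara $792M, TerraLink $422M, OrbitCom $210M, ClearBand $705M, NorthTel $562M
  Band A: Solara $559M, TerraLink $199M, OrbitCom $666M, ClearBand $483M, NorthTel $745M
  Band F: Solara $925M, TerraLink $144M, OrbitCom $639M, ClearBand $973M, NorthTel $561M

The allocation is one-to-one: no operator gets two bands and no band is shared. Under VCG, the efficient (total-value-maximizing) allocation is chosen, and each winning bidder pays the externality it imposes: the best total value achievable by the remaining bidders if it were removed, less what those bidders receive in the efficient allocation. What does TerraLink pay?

TerraLink pays $97M.

Efficient allocation: Solara→Band C ($792M), TerraLink→Band B ($930M), OrbitCom→Band D ($654M), ClearBand→Band F ($973M), NorthTel→Band A ($745M); total welfare W = $4094M.
TerraLink receives Band B at value $930M, so the others get W − 930 = $3164M.
Without TerraLink: best allocation of the remaining 4 bidders over all 5 bands is Solara→Band F ($925M), OrbitCom→Band D ($654M), ClearBand→Band B ($937M), NorthTel→Band A ($745M), total $3261M.
VCG payment = (others' best without TerraLink) − (others' welfare with TerraLink) = 3261 − 3164 = $97M.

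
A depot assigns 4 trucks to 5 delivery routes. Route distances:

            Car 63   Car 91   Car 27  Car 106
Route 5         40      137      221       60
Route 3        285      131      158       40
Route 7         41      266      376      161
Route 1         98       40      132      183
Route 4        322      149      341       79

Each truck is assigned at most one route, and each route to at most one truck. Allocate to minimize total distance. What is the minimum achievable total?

Optimal: Car 63→Route 7 (41 km), Car 91→Route 1 (40 km), Car 27→Route 3 (158 km), Car 106→Route 5 (60 km) — total 41+40+158+60 = 299 km.
Min-entry greedy (repeatedly take the single cheapest remaining cell) gives 461 km, worse by 162.
Next-best assignment: Car 63→Route 5, Car 91→Route 1, Car 27→Route 3, Car 106→Route 4 = 317 km.

Minimum total: 299 km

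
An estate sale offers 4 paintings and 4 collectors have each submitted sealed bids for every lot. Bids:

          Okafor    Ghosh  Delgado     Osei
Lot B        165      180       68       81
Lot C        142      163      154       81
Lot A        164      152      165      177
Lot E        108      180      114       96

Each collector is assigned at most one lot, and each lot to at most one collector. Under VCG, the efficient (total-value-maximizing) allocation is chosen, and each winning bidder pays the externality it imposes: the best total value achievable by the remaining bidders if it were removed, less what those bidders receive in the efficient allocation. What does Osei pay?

Osei pays $11.

Efficient allocation: Okafor→Lot B ($165), Ghosh→Lot E ($180), Delgado→Lot C ($154), Osei→Lot A ($177); total welfare W = $676.
Osei receives Lot A at value $177, so the others get W − 177 = $499.
Without Osei: best allocation of the remaining 3 bidders over all 4 lots is Okafor→Lot B ($165), Ghosh→Lot E ($180), Delgado→Lot A ($165), total $510.
VCG payment = (others' best without Osei) − (others' welfare with Osei) = 510 − 499 = $11.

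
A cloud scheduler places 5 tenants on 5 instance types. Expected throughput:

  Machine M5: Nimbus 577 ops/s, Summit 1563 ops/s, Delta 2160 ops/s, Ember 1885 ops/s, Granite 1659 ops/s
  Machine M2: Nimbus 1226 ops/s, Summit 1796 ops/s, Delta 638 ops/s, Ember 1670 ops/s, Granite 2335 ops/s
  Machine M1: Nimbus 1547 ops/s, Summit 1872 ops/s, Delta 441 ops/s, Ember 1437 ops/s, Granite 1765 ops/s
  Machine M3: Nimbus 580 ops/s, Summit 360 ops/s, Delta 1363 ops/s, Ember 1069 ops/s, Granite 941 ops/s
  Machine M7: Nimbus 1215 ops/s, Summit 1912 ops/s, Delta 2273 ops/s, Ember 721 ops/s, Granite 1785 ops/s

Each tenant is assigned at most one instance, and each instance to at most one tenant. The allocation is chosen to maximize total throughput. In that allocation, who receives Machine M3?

Delta receives Machine M3.

Optimal: Nimbus→Machine M1 (1547 ops/s), Summit→Machine M7 (1912 ops/s), Delta→Machine M3 (1363 ops/s), Ember→Machine M5 (1885 ops/s), Granite→Machine M2 (2335 ops/s) — total 1547+1912+1363+1885+2335 = 9042 ops/s.
Max-entry greedy (repeatedly take the single best remaining cell) gives 8945 ops/s, worse by 97.
Delta's own top instance is Machine M7 (2273 ops/s), but forcing Delta→Machine M7 and reassigning the rest optimally gives only 8945 ops/s — worse by 97.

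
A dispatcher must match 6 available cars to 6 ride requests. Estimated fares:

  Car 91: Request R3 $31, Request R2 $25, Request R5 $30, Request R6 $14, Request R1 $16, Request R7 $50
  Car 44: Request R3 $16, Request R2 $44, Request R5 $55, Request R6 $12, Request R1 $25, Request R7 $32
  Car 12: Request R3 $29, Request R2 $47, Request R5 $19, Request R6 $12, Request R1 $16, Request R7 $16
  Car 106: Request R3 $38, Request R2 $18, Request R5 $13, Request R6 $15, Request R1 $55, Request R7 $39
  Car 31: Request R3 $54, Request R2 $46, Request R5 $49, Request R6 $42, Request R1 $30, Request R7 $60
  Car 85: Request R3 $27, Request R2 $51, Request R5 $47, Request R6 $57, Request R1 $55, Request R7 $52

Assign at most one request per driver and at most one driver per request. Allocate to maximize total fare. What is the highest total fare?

Max total: $318

Optimal: Car 91→Request R7 ($50), Car 44→Request R5 ($55), Car 12→Request R2 ($47), Car 106→Request R1 ($55), Car 31→Request R3 ($54), Car 85→Request R6 ($57) — total 50+55+47+55+54+57 = $318.
Max-entry greedy (repeatedly take the single best remaining cell) gives $305, worse by 13.
Checked against all permutations: $318 is optimal.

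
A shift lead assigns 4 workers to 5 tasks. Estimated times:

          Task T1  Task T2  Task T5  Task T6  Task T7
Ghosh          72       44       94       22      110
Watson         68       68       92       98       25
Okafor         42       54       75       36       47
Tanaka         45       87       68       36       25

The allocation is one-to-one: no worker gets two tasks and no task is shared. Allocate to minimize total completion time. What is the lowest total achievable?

Treat this as an assignment problem: match each worker to one task.
Optimal: Ghosh→Task T6 (22 min), Watson→Task T7 (25 min), Okafor→Task T2 (54 min), Tanaka→Task T1 (45 min) — total 22+25+54+45 = 146 min.
Column-greedy (each task in turn goes to its cheapest remaining worker) gives 252 min, worse by 106.

Minimum total: 146 min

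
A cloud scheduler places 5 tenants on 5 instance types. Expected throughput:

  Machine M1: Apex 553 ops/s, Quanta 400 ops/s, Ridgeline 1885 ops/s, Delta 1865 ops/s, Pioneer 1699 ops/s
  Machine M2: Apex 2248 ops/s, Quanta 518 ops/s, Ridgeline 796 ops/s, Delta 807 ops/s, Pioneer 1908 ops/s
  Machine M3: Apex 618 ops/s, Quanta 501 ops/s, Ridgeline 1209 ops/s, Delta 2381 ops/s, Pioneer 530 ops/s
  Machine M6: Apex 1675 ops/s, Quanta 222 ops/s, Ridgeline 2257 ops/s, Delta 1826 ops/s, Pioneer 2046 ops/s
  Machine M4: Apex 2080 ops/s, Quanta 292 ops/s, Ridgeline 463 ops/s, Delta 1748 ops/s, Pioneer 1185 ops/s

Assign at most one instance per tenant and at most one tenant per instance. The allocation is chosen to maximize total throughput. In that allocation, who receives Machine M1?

Quanta receives Machine M1.

This is a one-to-one assignment (maximum-weight bipartite matching).
Optimal: Apex→Machine M4 (2080 ops/s), Quanta→Machine M1 (400 ops/s), Ridgeline→Machine M6 (2257 ops/s), Delta→Machine M3 (2381 ops/s), Pioneer→Machine M2 (1908 ops/s) — total 2080+400+2257+2381+1908 = 9026 ops/s.
Max-entry greedy (repeatedly take the single best remaining cell) gives 8877 ops/s, worse by 149.
Quanta's own top instance is Machine M2 (518 ops/s), but forcing Quanta→Machine M2 and reassigning the rest optimally gives only 8935 ops/s — worse by 91.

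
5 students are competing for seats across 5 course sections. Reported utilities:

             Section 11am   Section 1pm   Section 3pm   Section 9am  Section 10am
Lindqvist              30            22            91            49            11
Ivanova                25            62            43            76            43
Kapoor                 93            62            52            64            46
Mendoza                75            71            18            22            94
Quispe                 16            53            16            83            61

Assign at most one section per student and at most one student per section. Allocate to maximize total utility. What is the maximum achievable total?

Max total: 423 points

This is the linear assignment problem.
Optimal: Lindqvist→Section 3pm (91 points), Ivanova→Section 1pm (62 points), Kapoor→Section 11am (93 points), Mendoza→Section 10am (94 points), Quispe→Section 9am (83 points) — total 91+62+93+94+83 = 423 points.
Column-greedy (each section in turn goes to its best remaining student) gives 381 points, worse by 42.
No other one-to-one assignment exceeds 423 points.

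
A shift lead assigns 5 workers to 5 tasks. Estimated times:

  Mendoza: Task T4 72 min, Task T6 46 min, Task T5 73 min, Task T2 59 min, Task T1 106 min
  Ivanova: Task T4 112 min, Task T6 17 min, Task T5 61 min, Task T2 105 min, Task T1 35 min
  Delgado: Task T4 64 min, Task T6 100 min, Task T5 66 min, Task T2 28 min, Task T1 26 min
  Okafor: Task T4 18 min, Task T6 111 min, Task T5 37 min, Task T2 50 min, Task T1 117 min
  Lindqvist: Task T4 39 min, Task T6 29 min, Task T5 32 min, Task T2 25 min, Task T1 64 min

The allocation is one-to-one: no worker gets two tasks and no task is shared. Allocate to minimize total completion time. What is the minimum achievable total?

Minimum total: 152 min

Optimal: Mendoza→Task T2 (59 min), Ivanova→Task T6 (17 min), Delgado→Task T1 (26 min), Okafor→Task T4 (18 min), Lindqvist→Task T5 (32 min) — total 59+17+26+18+32 = 152 min.
Min-entry greedy (repeatedly take the single cheapest remaining cell) gives 159 min, worse by 7.
Next-best assignment: Mendoza→Task T6, Ivanova→Task T1, Delgado→Task T2, Okafor→Task T4, Lindqvist→Task T5 = 159 min.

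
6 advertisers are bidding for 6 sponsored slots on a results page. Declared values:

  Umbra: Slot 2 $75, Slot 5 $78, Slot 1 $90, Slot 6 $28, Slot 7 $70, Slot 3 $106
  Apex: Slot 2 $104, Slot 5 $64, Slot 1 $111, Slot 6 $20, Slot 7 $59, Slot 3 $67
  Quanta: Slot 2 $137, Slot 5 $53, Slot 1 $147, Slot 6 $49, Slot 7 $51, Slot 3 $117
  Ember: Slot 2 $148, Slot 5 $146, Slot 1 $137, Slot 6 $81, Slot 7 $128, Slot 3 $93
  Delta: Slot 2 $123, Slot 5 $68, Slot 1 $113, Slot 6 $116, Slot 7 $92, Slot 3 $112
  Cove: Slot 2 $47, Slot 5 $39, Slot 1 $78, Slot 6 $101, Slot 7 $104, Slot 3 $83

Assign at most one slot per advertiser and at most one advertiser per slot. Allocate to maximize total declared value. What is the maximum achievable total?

Optimal: Umbra→Slot 3 ($106), Apex→Slot 2 ($104), Quanta→Slot 1 ($147), Ember→Slot 5 ($146), Delta→Slot 6 ($116), Cove→Slot 7 ($104) — total 106+104+147+146+116+104 = $723.
Max-entry greedy (repeatedly take the single best remaining cell) gives $685, worse by 38.
Swapping Apex↔Umbra (Apex→Slot 3 $67, Umbra→Slot 2 $75) loses 68.
Checked against all permutations: $723 is optimal.

Maximum total: $723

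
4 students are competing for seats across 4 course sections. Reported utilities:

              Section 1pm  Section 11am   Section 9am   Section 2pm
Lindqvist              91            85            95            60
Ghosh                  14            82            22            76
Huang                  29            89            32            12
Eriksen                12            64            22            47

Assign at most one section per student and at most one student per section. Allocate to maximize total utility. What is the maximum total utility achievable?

Optimal: Lindqvist→Section 1pm (91 points), Ghosh→Section 2pm (76 points), Huang→Section 11am (89 points), Eriksen→Section 9am (22 points) — total 91+76+89+22 = 278 points.
Max-entry greedy (repeatedly take the single best remaining cell) gives 272 points, worse by 6.

Maximum total: 278 points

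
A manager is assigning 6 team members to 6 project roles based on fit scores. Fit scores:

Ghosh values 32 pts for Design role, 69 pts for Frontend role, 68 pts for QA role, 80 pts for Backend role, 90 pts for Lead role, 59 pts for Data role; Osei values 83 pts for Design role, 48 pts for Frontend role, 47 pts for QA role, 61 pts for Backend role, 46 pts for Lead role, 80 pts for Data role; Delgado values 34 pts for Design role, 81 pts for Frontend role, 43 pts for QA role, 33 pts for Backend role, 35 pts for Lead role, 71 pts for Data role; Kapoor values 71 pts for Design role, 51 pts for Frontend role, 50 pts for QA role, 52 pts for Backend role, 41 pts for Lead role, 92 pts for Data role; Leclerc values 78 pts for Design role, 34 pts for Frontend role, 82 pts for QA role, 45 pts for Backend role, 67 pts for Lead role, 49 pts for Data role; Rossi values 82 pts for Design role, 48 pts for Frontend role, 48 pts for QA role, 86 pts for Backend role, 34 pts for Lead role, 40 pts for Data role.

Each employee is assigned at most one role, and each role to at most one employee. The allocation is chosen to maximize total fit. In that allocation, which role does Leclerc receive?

Optimal: Ghosh→Lead role (90 pts), Osei→Design role (83 pts), Delgado→Frontend role (81 pts), Kapoor→Data role (92 pts), Leclerc→QA role (82 pts), Rossi→Backend role (86 pts) — total 90+83+81+92+82+86 = 514 pts.

Leclerc receives QA role.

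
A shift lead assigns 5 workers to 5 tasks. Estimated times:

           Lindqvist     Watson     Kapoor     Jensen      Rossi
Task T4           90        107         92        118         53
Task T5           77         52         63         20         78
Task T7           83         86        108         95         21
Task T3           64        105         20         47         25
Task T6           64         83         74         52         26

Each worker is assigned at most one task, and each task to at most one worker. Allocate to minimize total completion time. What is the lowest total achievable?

Optimal: Lindqvist→Task T6 (64 min), Watson→Task T4 (107 min), Kapoor→Task T3 (20 min), Jensen→Task T5 (20 min), Rossi→Task T7 (21 min) — total 64+107+20+20+21 = 232 min.
Next-best assignment: Lindqvist→Task T4, Watson→Task T6, Kapoor→Task T3, Jensen→Task T5, Rossi→Task T7 = 234 min.
Checked against all permutations: 232 min is optimal.

Min total: 232 min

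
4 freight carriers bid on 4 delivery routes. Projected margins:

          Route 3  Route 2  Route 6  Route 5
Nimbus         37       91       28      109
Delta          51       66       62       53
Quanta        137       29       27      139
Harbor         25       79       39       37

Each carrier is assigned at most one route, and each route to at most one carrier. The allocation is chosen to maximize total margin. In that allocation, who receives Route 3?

Quanta receives Route 3.

This is the linear assignment problem.
Optimal: Nimbus→Route 5 ($109k), Delta→Route 6 ($62k), Quanta→Route 3 ($137k), Harbor→Route 2 ($79k) — total 109+62+137+79 = $387k.
Column-greedy (each route in turn goes to its best remaining carrier) gives $327k, worse by 60.
Next-best assignment: Nimbus→Route 5, Delta→Route 2, Quanta→Route 3, Harbor→Route 6 = $351k.
No other one-to-one assignment exceeds $387k.
Quanta's own top route is Route 5 ($139k), but forcing Quanta→Route 5 and reassigning the rest optimally gives only $320k — worse by 67.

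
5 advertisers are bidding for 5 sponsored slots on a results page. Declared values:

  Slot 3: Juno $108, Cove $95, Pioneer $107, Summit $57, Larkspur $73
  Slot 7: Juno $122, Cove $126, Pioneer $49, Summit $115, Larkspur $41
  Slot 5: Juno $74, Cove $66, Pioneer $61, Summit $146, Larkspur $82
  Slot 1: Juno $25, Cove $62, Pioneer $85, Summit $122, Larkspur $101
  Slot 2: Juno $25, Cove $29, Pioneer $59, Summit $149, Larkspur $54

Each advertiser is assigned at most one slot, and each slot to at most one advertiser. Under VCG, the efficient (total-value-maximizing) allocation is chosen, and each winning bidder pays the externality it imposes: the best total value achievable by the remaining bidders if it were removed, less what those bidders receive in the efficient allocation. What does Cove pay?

Cove pays $48.

Efficient allocation: Juno→Slot 5 ($74), Cove→Slot 7 ($126), Pioneer→Slot 3 ($107), Summit→Slot 2 ($149), Larkspur→Slot 1 ($101); total welfare W = $557.
Cove receives Slot 7 at value $126, so the others get W − 126 = $431.
Without Cove: best allocation of the remaining 4 bidders over all 5 slots is Juno→Slot 7 ($122), Pioneer→Slot 3 ($107), Summit→Slot 2 ($149), Larkspur→Slot 1 ($101), total $479.
VCG payment = (others' best without Cove) − (others' welfare with Cove) = 479 − 431 = $48.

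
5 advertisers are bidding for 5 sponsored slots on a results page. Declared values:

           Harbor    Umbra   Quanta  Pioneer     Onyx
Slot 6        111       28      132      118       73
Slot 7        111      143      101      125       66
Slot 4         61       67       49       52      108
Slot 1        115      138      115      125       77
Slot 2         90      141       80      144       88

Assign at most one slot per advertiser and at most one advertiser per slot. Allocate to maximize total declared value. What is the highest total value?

Max total: $642

Optimal: Harbor→Slot 1 ($115), Umbra→Slot 7 ($143), Quanta→Slot 6 ($132), Pioneer→Slot 2 ($144), Onyx→Slot 4 ($108) — total 115+143+132+144+108 = $642.
Column-greedy (each slot in turn goes to its best remaining advertiser) gives $598, worse by 44.
No other one-to-one assignment exceeds $642.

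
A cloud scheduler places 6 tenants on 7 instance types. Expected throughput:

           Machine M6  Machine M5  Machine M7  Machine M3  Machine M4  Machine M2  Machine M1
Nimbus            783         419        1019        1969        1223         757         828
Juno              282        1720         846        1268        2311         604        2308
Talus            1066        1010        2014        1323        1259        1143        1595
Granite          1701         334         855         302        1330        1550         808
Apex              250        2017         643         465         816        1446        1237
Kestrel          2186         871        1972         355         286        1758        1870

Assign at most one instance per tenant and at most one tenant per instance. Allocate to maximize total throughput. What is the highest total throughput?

Max total: 12047 ops/s

Optimal: Nimbus→Machine M3 (1969 ops/s), Juno→Machine M4 (2311 ops/s), Talus→Machine M7 (2014 ops/s), Granite→Machine M2 (1550 ops/s), Apex→Machine M5 (2017 ops/s), Kestrel→Machine M6 (2186 ops/s) — total 1969+2311+2014+1550+2017+2186 = 12047 ops/s.
Row-greedy (each tenant in turn takes its best remaining instance) gives 11882 ops/s, worse by 165.
Next-best assignment: Nimbus→Machine M3, Juno→Machine M1, Talus→Machine M7, Granite→Machine M2, Apex→Machine M5, Kestrel→Machine M6 = 12044 ops/s.
Checked against all permutations: 12047 ops/s is optimal.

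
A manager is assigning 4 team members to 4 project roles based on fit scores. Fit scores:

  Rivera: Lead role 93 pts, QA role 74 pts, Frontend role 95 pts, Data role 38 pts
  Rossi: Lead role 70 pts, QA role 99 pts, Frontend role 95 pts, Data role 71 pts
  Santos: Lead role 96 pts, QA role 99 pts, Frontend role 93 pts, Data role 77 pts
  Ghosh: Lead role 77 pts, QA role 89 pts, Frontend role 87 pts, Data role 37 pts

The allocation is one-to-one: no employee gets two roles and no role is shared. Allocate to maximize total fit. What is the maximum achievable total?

This is the linear assignment problem.
Optimal: Rivera→Lead role (93 pts), Rossi→QA role (99 pts), Santos→Data role (77 pts), Ghosh→Frontend role (87 pts) — total 93+99+77+87 = 356 pts.
Max-entry greedy (repeatedly take the single best remaining cell) gives 327 pts, worse by 29.
Next-best assignment: Rivera→Lead role, Rossi→Frontend role, Santos→Data role, Ghosh→QA role = 354 pts.
Every other assignment is strictly worse.

Max total: 356 pts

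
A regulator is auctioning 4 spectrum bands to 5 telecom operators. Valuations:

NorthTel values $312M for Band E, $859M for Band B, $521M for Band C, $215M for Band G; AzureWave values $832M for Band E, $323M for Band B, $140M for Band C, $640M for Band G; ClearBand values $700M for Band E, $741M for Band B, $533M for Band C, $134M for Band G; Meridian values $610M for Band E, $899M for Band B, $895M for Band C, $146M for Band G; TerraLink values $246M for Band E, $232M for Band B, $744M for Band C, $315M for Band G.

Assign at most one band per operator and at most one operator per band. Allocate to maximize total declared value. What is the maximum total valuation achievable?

Max total: $3094M

Optimal: ClearBand→Band E ($700M), NorthTel→Band B ($859M), Meridian→Band C ($895M), AzureWave→Band G ($640M) — total 700+859+895+640 = $3094M.
Column-greedy (each band in turn goes to its best remaining operator) gives $2690M, worse by 404.
Next-best assignment: ClearBand→Band E, Meridian→Band B, TerraLink→Band C, AzureWave→Band G = $2983M.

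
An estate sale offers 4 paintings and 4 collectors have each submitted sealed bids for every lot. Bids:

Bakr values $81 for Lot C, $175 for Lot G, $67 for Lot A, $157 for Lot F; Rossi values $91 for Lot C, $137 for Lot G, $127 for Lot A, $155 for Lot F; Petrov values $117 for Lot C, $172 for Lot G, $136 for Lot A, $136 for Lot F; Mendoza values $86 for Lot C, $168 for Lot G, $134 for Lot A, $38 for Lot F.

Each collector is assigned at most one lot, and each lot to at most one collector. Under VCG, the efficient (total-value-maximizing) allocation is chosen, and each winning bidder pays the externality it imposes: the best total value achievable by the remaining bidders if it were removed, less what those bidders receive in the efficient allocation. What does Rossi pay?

Efficient allocation: Bakr→Lot G ($175), Rossi→Lot F ($155), Petrov→Lot C ($117), Mendoza→Lot A ($134); total welfare W = $581.
Rossi receives Lot F at value $155, so the others get W − 155 = $426.
Without Rossi: best allocation of the remaining 3 bidders over all 4 lots is Bakr→Lot F ($157), Petrov→Lot G ($172), Mendoza→Lot A ($134), total $463.
VCG payment = (others' best without Rossi) − (others' welfare with Rossi) = 463 − 426 = $37.

Rossi pays $37.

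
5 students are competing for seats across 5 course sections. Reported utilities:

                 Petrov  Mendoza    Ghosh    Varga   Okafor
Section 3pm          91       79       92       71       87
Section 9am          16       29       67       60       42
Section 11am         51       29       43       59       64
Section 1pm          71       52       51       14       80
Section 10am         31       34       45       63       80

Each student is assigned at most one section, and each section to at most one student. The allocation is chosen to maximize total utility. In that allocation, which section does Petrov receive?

This is a one-to-one assignment (maximum-weight bipartite matching).
Optimal: Petrov→Section 1pm (71 points), Mendoza→Section 3pm (79 points), Ghosh→Section 9am (67 points), Varga→Section 11am (59 points), Okafor→Section 10am (80 points) — total 71+79+67+59+80 = 356 points.
Row-greedy (each student in turn takes its best remaining section) gives 337 points, worse by 19.
Next-best assignment: Petrov→Section 3pm, Mendoza→Section 1pm, Ghosh→Section 9am, Varga→Section 11am, Okafor→Section 10am = 349 points.
Petrov's own top section is Section 3pm (91 points), but forcing Petrov→Section 3pm and reassigning the rest optimally gives only 349 points — worse by 7.

Petrov receives Section 1pm.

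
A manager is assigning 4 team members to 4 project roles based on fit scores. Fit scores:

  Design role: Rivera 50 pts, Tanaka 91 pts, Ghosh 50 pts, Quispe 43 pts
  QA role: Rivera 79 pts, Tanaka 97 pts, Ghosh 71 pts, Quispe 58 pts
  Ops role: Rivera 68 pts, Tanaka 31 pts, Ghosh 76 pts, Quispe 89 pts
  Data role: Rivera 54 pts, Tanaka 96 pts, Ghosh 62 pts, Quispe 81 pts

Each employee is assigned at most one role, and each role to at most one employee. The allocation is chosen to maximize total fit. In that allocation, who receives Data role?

Optimal: Rivera→QA role (79 pts), Tanaka→Design role (91 pts), Ghosh→Ops role (76 pts), Quispe→Data role (81 pts) — total 79+91+76+81 = 327 pts.
Every other assignment is strictly worse.
Quispe's own top role is Ops role (89 pts), but forcing Quispe→Ops role and reassigning the rest optimally gives only 321 pts — worse by 6.

Quispe receives Data role.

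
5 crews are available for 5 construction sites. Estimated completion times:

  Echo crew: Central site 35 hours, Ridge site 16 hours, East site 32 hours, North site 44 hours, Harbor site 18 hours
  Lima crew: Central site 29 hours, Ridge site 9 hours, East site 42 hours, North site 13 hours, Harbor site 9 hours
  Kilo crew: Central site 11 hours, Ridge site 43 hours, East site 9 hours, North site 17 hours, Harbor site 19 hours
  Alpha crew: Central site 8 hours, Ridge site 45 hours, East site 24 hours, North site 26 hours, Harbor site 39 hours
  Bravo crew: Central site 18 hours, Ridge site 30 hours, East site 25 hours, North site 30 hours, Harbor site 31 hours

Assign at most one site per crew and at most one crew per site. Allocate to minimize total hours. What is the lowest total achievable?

Minimum total: 72 hours

Optimal: Echo crew→Ridge site (16 hours), Lima crew→Harbor site (9 hours), Kilo crew→East site (9 hours), Alpha crew→Central site (8 hours), Bravo crew→North site (30 hours) — total 16+9+9+8+30 = 72 hours.
Column-greedy (each site in turn goes to its cheapest remaining crew) gives 74 hours, worse by 2.
Next-best assignment: Echo crew→Harbor site, Lima crew→Ridge site, Kilo crew→East site, Alpha crew→Central site, Bravo crew→North site = 74 hours.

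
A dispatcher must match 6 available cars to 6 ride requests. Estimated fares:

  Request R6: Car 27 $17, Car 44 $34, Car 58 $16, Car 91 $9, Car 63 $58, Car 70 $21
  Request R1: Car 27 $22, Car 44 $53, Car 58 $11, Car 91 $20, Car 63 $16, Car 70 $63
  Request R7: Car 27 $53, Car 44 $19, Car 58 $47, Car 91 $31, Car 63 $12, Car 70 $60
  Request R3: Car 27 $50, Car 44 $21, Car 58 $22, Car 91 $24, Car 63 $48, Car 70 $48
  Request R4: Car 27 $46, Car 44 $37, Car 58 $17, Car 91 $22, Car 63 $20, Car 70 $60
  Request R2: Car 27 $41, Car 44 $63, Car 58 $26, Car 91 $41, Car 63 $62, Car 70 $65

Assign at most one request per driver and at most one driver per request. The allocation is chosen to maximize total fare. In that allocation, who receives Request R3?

Optimal: Car 27→Request R3 ($50), Car 44→Request R1 ($53), Car 58→Request R7 ($47), Car 91→Request R2 ($41), Car 63→Request R6 ($58), Car 70→Request R4 ($60) — total 50+53+47+41+58+60 = $309.
Row-greedy (each driver in turn takes its best remaining request) gives $281, worse by 28.
Next-best assignment: Car 27→Request R3, Car 44→Request R2, Car 58→Request R7, Car 91→Request R4, Car 63→Request R6, Car 70→Request R1 = $303.
Checked against all permutations: $309 is optimal.
Car 27's own top request is Request R7 ($53), but forcing Car 27→Request R7 and reassigning the rest optimally gives only $287 — worse by 22.

Car 27 receives Request R3.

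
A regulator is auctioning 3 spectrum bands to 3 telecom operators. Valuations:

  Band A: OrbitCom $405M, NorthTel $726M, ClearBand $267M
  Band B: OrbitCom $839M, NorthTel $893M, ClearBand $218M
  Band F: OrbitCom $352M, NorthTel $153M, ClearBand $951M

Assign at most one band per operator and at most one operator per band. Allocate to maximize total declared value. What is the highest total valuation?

Treat this as an assignment problem: match each operator to one band.
Optimal: OrbitCom→Band B ($839M), NorthTel→Band A ($726M), ClearBand→Band F ($951M) — total 839+726+951 = $2516M.
Max-entry greedy (repeatedly take the single best remaining cell) gives $2249M, worse by 267.
Next-best assignment: OrbitCom→Band A, NorthTel→Band B, ClearBand→Band F = $2249M.

Max total: $2516M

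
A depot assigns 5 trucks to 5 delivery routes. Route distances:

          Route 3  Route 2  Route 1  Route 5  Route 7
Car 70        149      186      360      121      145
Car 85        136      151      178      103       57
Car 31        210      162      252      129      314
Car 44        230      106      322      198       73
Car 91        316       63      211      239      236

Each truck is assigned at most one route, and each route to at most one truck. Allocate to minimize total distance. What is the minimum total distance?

This is a one-to-one assignment (minimum-cost bipartite matching).
Optimal: Car 70→Route 3 (149 km), Car 85→Route 1 (178 km), Car 31→Route 5 (129 km), Car 44→Route 7 (73 km), Car 91→Route 2 (63 km) — total 149+178+129+73+63 = 592 km.
Next-best assignment: Car 70→Route 3, Car 85→Route 5, Car 31→Route 1, Car 44→Route 7, Car 91→Route 2 = 640 km.
No other one-to-one assignment undercuts 592 km.

Minimum total: 592 km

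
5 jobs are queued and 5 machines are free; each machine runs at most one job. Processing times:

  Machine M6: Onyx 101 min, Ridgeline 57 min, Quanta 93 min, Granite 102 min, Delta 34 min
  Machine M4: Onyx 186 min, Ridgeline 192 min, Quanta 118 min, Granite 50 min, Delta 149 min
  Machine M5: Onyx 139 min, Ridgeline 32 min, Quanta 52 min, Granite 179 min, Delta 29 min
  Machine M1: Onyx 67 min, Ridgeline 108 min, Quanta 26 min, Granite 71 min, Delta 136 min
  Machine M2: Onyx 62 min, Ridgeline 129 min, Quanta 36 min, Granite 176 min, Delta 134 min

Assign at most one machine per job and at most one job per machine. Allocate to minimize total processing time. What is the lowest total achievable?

Minimum total: 204 min

Optimal: Onyx→Machine M2 (62 min), Ridgeline→Machine M5 (32 min), Quanta→Machine M1 (26 min), Granite→Machine M4 (50 min), Delta→Machine M6 (34 min) — total 62+32+26+50+34 = 204 min.
Min-entry greedy (repeatedly take the single cheapest remaining cell) gives 224 min, worse by 20.
Next-best assignment: Onyx→Machine M1, Ridgeline→Machine M5, Quanta→Machine M2, Granite→Machine M4, Delta→Machine M6 = 219 min.
Checked against all permutations: 204 min is optimal.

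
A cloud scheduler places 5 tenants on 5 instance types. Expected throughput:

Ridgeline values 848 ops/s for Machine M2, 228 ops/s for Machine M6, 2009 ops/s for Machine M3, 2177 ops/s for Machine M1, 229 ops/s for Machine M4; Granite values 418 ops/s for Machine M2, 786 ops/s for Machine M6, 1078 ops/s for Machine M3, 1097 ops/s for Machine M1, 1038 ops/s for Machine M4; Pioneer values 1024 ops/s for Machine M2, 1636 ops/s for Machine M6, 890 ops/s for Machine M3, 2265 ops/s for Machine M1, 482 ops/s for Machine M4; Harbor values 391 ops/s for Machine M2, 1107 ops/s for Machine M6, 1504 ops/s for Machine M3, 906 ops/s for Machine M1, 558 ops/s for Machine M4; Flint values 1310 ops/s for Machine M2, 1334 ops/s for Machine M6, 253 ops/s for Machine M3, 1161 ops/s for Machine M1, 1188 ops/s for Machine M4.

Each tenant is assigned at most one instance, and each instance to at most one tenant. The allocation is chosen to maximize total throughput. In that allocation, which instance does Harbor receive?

Harbor receives Machine M6.

Treat this as an assignment problem: match each tenant to one instance.
Optimal: Ridgeline→Machine M3 (2009 ops/s), Granite→Machine M4 (1038 ops/s), Pioneer→Machine M1 (2265 ops/s), Harbor→Machine M6 (1107 ops/s), Flint→Machine M2 (1310 ops/s) — total 2009+1038+2265+1107+1310 = 7729 ops/s.
Column-greedy (each instance in turn goes to its best remaining tenant) gives 6610 ops/s, worse by 1119.
Harbor's own top instance is Machine M3 (1504 ops/s), but forcing Harbor→Machine M3 and reassigning the rest optimally gives only 7665 ops/s — worse by 64.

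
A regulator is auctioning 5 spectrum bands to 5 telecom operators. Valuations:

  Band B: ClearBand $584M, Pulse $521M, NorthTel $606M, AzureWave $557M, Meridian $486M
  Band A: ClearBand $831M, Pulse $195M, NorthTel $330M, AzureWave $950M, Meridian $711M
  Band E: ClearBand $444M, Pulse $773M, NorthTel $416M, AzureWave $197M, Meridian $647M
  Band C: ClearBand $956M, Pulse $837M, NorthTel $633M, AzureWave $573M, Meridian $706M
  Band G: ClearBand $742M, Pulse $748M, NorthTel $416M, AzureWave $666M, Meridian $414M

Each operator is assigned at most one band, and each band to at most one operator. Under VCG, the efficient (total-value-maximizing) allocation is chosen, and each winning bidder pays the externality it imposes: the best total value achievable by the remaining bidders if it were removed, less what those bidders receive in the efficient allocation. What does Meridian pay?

Meridian pays $25M.

Efficient allocation: ClearBand→Band C ($956M), Pulse→Band G ($748M), NorthTel→Band B ($606M), AzureWave→Band A ($950M), Meridian→Band E ($647M); total welfare W = $3907M.
Meridian receives Band E at value $647M, so the others get W − 647 = $3260M.
Without Meridian: best allocation of the remaining 4 bidders over all 5 bands is ClearBand→Band C ($956M), Pulse→Band E ($773M), NorthTel→Band B ($606M), AzureWave→Band A ($950M), total $3285M.
VCG payment = (others' best without Meridian) − (others' welfare with Meridian) = 3285 − 3260 = $25M.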